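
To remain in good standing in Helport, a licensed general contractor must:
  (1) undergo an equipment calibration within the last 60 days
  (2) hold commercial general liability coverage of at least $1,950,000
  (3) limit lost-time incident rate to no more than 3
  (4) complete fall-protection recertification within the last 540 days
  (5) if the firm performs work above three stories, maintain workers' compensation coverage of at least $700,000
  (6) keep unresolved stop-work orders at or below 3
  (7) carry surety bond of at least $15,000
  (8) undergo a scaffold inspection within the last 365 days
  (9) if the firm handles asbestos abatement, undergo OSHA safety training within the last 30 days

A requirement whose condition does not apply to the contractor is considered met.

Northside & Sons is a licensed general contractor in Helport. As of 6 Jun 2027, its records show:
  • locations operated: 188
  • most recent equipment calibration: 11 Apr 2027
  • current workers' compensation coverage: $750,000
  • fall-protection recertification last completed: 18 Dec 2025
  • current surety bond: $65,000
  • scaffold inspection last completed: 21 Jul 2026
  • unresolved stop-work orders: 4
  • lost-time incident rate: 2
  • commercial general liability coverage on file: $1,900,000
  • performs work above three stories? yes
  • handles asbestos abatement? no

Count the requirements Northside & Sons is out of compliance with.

1. equipment calibration 56 days ago vs limit 60 → met
2. commercial general liability coverage $1,900,000 < $1,950,000 → not met
3. lost-time incident rate 2 ≤ 3 → met
4. fall-protection recertification 535 days ago vs limit 540 → met
5. condition 'performs work above three stories' holds; workers' compensation coverage $750,000 ≥ $700,000 → met
6. unresolved stop-work orders 4 > 3 → not met
7. surety bond $65,000 ≥ $15,000 → met
8. scaffold inspection 320 days ago vs limit 365 → met
9. condition 'handles asbestos abatement' does not hold → requirement n/a → met
Not met: 2 of 9

2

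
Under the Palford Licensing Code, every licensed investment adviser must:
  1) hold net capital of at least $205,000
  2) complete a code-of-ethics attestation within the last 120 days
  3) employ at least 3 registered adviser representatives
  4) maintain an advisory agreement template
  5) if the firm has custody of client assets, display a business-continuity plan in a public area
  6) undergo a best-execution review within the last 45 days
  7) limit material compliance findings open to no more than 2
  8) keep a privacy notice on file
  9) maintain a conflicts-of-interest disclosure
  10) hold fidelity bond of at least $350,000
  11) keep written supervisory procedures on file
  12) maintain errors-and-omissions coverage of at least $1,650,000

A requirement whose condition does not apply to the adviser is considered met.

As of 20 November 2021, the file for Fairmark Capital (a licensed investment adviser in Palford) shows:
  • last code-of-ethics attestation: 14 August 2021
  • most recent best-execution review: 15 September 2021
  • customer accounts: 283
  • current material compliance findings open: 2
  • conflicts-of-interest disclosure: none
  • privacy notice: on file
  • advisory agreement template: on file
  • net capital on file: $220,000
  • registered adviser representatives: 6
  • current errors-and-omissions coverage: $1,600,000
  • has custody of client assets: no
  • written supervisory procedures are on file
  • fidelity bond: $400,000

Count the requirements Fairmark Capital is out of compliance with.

1. net capital $220,000 ≥ $205,000 → met
2. code-of-ethics attestation 98 days ago vs limit 120 → met
3. registered adviser representatives 6 ≥ 3 → met
4. advisory agreement template present → met
5. condition 'has custody of client assets' does not hold → requirement n/a → met
6. best-execution review 66 days ago vs limit 45 → not met
7. material compliance findings open 2 ≤ 2 → met
8. privacy notice present → met
9. conflicts-of-interest disclosure absent → not met
10. fidelity bond $400,000 ≥ $350,000 → met
11. written supervisory procedures present → met
12. errors-and-omissions coverage $1,600,000 < $1,650,000 → not met
Not met: 3 of 12

3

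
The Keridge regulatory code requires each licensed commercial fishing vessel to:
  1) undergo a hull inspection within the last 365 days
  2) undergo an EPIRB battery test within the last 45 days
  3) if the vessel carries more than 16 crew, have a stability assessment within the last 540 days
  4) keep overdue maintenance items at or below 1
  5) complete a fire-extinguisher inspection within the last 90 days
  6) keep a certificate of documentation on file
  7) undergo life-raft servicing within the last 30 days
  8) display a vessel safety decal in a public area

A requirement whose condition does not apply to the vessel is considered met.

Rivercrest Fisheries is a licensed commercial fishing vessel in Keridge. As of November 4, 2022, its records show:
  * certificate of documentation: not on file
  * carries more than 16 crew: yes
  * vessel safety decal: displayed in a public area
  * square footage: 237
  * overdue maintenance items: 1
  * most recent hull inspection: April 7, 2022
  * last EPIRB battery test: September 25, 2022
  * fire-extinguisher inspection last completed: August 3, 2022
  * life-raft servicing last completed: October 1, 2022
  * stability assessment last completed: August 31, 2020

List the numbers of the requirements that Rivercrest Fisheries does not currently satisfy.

1. hull inspection 211 days ago vs limit 365 → met
2. EPIRB battery test 40 days ago vs limit 45 → met
3. condition 'carries more than 16 crew' holds; stability assessment 795 days ago vs limit 540 → not met
4. overdue maintenance items 1 ≤ 1 → met
5. fire-extinguisher inspection 93 days ago vs limit 90 → not met
6. certificate of documentation absent → not met
7. life-raft servicing 34 days ago vs limit 30 → not met
8. vessel safety decal present → met
Not met: 3, 5, 6, 7

3, 5, 6, 7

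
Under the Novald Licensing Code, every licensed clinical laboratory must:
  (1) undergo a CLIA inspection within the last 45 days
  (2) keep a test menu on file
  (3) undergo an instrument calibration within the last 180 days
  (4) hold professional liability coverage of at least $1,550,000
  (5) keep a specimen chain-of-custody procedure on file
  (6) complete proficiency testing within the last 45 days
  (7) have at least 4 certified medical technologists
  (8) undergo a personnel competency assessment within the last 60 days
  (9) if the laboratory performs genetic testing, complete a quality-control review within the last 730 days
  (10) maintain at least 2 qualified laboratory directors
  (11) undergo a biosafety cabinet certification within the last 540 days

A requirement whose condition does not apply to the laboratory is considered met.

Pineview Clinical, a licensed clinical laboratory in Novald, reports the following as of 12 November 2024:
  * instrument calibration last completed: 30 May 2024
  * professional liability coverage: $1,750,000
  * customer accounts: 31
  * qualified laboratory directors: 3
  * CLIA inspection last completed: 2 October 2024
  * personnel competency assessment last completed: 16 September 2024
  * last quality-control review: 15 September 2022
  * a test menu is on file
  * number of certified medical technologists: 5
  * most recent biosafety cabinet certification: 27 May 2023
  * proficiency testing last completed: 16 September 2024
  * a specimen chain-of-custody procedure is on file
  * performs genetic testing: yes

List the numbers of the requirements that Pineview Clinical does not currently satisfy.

1. CLIA inspection 41 days ago vs limit 45 → met
2. test menu present → met
3. instrument calibration 166 days ago vs limit 180 → met
4. professional liability coverage $1,750,000 ≥ $1,550,000 → met
5. specimen chain-of-custody procedure present → met
6. proficiency testing 57 days ago vs limit 45 → not met
7. certified medical technologists 5 ≥ 4 → met
8. personnel competency assessment 57 days ago vs limit 60 → met
9. condition 'performs genetic testing' holds; quality-control review 789 days ago vs limit 730 → not met
10. qualified laboratory directors 3 ≥ 2 → met
11. biosafety cabinet certification 535 days ago vs limit 540 → met
Not met: 6, 9

6, 9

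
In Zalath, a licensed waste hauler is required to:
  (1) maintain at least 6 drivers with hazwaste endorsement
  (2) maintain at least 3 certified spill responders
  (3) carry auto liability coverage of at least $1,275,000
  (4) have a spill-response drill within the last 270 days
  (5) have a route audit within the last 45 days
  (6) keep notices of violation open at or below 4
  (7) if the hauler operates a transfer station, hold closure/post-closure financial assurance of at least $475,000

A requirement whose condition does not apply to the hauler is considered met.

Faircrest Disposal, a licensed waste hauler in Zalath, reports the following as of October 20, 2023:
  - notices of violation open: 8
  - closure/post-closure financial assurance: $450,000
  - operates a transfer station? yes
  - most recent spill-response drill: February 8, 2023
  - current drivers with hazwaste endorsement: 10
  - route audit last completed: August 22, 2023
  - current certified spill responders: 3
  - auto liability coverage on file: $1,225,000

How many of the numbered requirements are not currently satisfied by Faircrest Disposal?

4

1. drivers with hazwaste endorsement 10 ≥ 6 → met
2. certified spill responders 3 ≥ 3 → met
3. auto liability coverage $1,225,000 < $1,275,000 → not met
4. spill-response drill 254 days ago vs limit 270 → met
5. route audit 59 days ago vs limit 45 → not met
6. notices of violation open 8 > 4 → not met
7. condition 'operates a transfer station' holds; closure/post-closure financial assurance $450,000 < $475,000 → not met
Not met: 4 of 7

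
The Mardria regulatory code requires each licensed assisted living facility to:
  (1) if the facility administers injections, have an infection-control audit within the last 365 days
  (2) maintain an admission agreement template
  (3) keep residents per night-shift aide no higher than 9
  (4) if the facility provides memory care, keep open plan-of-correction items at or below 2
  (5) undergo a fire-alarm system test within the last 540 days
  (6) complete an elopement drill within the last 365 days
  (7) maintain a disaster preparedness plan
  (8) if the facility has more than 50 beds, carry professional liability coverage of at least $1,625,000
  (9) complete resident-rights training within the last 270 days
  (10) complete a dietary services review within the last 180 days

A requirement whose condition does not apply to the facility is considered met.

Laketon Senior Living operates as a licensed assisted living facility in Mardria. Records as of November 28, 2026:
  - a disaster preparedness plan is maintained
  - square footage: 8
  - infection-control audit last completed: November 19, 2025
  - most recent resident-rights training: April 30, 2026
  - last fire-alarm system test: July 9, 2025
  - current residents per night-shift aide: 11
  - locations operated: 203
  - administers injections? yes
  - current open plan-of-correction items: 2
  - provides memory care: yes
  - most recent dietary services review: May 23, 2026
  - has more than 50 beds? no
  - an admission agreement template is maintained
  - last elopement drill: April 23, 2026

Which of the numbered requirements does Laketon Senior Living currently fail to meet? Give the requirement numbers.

1. condition 'administers injections' holds; infection-control audit 374 days ago vs limit 365 → not met
2. admission agreement template present → met
3. residents per night-shift aide 11 > 9 → not met
4. condition 'provides memory care' holds; open plan-of-correction items 2 ≤ 2 → met
5. fire-alarm system test 507 days ago vs limit 540 → met
6. elopement drill 219 days ago vs limit 365 → met
7. disaster preparedness plan present → met
8. condition 'has more than 50 beds' does not hold → requirement n/a → met
9. resident-rights training 212 days ago vs limit 270 → met
10. dietary services review 189 days ago vs limit 180 → not met
Not met: 1, 3, 10

1, 3, 10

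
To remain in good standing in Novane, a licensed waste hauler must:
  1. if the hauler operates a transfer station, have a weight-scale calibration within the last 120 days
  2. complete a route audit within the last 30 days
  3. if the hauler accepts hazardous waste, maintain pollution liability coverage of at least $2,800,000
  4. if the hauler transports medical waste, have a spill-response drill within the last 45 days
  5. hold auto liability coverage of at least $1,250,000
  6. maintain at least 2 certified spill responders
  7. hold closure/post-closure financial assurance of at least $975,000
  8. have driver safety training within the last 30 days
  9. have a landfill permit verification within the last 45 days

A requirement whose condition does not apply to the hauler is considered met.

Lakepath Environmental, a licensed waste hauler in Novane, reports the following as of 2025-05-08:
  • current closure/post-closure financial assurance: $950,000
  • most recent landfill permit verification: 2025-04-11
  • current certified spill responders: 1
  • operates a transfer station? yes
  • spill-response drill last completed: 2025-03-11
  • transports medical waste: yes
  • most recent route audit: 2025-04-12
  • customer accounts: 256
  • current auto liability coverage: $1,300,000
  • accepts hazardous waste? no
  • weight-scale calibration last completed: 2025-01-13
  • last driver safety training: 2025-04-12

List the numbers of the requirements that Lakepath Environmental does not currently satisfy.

1. condition 'operates a transfer station' holds; weight-scale calibration 115 days ago vs limit 120 → met
2. route audit 26 days ago vs limit 30 → met
3. condition 'accepts hazardous waste' does not hold → requirement n/a → met
4. condition 'transports medical waste' holds; spill-response drill 58 days ago vs limit 45 → not met
5. auto liability coverage $1,300,000 ≥ $1,250,000 → met
6. certified spill responders 1 < 2 → not met
7. closure/post-closure financial assurance $950,000 < $975,000 → not met
8. driver safety training 26 days ago vs limit 30 → met
9. landfill permit verification 27 days ago vs limit 45 → met
Not met: 4, 6, 7

4, 6, 7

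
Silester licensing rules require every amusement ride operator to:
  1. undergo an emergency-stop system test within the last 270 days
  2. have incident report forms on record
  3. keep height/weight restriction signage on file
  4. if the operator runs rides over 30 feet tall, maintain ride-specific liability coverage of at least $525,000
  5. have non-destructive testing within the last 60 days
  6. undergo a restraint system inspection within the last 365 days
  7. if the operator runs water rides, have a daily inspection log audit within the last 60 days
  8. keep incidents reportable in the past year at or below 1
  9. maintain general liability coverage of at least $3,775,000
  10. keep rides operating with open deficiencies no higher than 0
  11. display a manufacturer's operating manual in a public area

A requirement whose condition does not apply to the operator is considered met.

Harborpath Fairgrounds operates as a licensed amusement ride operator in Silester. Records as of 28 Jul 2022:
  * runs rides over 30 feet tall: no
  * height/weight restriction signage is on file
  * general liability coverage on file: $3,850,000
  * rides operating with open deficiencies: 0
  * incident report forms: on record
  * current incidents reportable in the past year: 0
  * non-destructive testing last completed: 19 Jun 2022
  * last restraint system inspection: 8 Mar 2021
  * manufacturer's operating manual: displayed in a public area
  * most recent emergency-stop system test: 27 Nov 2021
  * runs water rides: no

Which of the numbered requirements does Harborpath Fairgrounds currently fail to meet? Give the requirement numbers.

1. emergency-stop system test 243 days ago vs limit 270 → met
2. incident report forms present → met
3. height/weight restriction signage present → met
4. condition 'runs rides over 30 feet tall' does not hold → requirement n/a → met
5. non-destructive testing 39 days ago vs limit 60 → met
6. restraint system inspection 507 days ago vs limit 365 → not met
7. condition 'runs water rides' does not hold → requirement n/a → met
8. incidents reportable in the past year 0 ≤ 1 → met
9. general liability coverage $3,850,000 ≥ $3,775,000 → met
10. rides operating with open deficiencies 0 ≤ 0 → met
11. manufacturer's operating manual present → met
Not met: 6

6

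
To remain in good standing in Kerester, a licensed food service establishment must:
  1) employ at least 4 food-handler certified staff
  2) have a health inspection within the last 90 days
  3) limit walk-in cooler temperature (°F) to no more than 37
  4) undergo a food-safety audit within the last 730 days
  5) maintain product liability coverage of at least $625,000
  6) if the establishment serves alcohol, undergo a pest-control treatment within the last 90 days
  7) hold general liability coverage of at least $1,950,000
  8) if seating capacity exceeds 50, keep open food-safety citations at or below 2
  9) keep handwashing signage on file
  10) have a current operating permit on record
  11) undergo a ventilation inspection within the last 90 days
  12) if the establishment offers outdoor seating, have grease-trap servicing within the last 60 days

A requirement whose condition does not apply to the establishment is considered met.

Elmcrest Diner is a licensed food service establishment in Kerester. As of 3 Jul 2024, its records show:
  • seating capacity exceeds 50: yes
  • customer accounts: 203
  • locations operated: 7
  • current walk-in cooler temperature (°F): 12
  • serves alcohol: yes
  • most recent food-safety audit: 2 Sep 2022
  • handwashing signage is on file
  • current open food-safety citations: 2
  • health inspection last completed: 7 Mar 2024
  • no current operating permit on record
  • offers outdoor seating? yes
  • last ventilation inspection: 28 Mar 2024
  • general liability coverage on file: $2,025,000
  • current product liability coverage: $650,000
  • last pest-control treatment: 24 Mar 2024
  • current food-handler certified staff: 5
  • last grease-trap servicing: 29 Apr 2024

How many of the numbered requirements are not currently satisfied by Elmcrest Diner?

5

1. food-handler certified staff 5 ≥ 4 → met
2. health inspection 118 days ago vs limit 90 → not met
3. walk-in cooler temperature (°F) 12 ≤ 37 → met
4. food-safety audit 670 days ago vs limit 730 → met
5. product liability coverage $650,000 ≥ $625,000 → met
6. condition 'serves alcohol' holds; pest-control treatment 101 days ago vs limit 90 → not met
7. general liability coverage $2,025,000 ≥ $1,950,000 → met
8. condition 'seating capacity exceeds 50' holds; open food-safety citations 2 ≤ 2 → met
9. handwashing signage present → met
10. current operating permit absent → not met
11. ventilation inspection 97 days ago vs limit 90 → not met
12. condition 'offers outdoor seating' holds; grease-trap servicing 65 days ago vs limit 60 → not met
Not met: 5 of 12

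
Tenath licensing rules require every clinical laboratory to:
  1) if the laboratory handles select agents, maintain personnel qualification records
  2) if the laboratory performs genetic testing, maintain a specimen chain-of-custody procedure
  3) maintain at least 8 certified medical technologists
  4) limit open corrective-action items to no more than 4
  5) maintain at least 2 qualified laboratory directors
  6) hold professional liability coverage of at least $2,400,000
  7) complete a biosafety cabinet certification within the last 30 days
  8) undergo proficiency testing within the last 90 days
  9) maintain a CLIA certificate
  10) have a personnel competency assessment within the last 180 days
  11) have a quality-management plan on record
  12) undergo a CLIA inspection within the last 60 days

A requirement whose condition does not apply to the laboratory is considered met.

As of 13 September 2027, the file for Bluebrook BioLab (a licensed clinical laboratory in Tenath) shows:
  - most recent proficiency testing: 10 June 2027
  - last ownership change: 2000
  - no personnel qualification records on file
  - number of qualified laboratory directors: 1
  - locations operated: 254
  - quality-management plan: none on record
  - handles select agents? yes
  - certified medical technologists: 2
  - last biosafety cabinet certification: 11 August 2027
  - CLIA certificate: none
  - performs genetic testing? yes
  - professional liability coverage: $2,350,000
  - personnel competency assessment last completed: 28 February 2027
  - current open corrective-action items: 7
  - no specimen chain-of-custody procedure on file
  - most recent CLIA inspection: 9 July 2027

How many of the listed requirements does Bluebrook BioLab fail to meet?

12

1. condition 'handles select agents' holds; personnel qualification records absent → not met
2. condition 'performs genetic testing' holds; specimen chain-of-custody procedure absent → not met
3. certified medical technologists 2 < 8 → not met
4. open corrective-action items 7 > 4 → not met
5. qualified laboratory directors 1 < 2 → not met
6. professional liability coverage $2,350,000 < $2,400,000 → not met
7. biosafety cabinet certification 33 days ago vs limit 30 → not met
8. proficiency testing 95 days ago vs limit 90 → not met
9. CLIA certificate absent → not met
10. personnel competency assessment 197 days ago vs limit 180 → not met
11. quality-management plan absent → not met
12. CLIA inspection 66 days ago vs limit 60 → not met
Not met: 12 of 12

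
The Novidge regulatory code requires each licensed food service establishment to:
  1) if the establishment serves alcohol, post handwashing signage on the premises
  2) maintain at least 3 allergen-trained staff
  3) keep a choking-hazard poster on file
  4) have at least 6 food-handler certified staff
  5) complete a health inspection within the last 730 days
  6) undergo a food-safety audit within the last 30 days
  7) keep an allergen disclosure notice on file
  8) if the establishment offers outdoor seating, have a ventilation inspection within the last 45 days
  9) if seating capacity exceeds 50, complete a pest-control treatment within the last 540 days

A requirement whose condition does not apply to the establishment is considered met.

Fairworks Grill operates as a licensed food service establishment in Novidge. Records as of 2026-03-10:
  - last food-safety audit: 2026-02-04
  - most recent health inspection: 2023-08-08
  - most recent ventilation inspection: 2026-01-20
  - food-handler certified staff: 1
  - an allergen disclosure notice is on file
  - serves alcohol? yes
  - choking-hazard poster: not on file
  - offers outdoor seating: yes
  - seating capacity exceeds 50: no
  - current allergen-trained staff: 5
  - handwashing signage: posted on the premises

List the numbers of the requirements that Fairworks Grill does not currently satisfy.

3, 4, 5, 6, 8

1. condition 'serves alcohol' holds; handwashing signage present → met
2. allergen-trained staff 5 ≥ 3 → met
3. choking-hazard poster absent → not met
4. food-handler certified staff 1 < 6 → not met
5. health inspection 945 days ago vs limit 730 → not met
6. food-safety audit 34 days ago vs limit 30 → not met
7. allergen disclosure notice present → met
8. condition 'offers outdoor seating' holds; ventilation inspection 49 days ago vs limit 45 → not met
9. condition 'seating capacity exceeds 50' does not hold → requirement n/a → met
Not met: 3, 4, 5, 6, 8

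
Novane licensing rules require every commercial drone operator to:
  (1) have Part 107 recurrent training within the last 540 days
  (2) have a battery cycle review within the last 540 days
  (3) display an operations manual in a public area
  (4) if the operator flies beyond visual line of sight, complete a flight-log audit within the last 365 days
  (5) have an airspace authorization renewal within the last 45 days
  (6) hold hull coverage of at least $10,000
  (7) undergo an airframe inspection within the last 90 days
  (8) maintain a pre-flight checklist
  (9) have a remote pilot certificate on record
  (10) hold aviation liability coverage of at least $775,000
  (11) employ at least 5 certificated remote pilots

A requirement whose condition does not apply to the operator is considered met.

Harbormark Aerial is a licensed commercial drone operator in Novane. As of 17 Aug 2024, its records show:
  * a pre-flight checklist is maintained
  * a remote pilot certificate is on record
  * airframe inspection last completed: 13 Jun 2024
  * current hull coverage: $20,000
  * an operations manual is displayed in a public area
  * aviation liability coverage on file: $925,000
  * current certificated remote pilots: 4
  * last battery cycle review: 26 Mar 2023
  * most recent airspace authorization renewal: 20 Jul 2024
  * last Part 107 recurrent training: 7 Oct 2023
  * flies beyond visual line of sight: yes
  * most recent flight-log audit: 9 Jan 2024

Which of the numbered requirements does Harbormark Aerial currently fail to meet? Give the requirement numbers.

1. Part 107 recurrent training 315 days ago vs limit 540 → met
2. battery cycle review 510 days ago vs limit 540 → met
3. operations manual present → met
4. condition 'flies beyond visual line of sight' holds; flight-log audit 221 days ago vs limit 365 → met
5. airspace authorization renewal 28 days ago vs limit 45 → met
6. hull coverage $20,000 ≥ $10,000 → met
7. airframe inspection 65 days ago vs limit 90 → met
8. pre-flight checklist present → met
9. remote pilot certificate present → met
10. aviation liability coverage $925,000 ≥ $775,000 → met
11. certificated remote pilots 4 < 5 → not met
Not met: 11

11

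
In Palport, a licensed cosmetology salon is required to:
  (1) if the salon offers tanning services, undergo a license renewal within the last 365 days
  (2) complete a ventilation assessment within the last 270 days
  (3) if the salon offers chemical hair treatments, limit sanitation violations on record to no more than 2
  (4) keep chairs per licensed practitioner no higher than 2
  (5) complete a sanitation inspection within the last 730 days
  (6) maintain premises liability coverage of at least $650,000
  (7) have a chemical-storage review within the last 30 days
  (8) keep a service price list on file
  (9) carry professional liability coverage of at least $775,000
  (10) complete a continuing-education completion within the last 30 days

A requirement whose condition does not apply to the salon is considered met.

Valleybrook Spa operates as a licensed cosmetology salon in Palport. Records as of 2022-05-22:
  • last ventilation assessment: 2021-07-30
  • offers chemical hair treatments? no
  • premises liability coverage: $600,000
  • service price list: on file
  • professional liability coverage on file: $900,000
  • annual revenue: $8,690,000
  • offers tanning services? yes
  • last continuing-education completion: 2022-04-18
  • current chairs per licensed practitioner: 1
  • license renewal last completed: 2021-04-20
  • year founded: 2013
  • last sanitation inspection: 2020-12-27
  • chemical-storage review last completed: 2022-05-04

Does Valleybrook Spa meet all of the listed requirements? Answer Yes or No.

No

1. condition 'offers tanning services' holds; license renewal 397 days ago vs limit 365 → not met
2. ventilation assessment 296 days ago vs limit 270 → not met
3. condition 'offers chemical hair treatments' does not hold → requirement n/a → met
4. chairs per licensed practitioner 1 ≤ 2 → met
5. sanitation inspection 511 days ago vs limit 730 → met
6. premises liability coverage $600,000 < $650,000 → not met
7. chemical-storage review 18 days ago vs limit 30 → met
8. service price list present → met
9. professional liability coverage $900,000 ≥ $775,000 → met
10. continuing-education completion 34 days ago vs limit 30 → not met
Not met: 1, 2, 6, 10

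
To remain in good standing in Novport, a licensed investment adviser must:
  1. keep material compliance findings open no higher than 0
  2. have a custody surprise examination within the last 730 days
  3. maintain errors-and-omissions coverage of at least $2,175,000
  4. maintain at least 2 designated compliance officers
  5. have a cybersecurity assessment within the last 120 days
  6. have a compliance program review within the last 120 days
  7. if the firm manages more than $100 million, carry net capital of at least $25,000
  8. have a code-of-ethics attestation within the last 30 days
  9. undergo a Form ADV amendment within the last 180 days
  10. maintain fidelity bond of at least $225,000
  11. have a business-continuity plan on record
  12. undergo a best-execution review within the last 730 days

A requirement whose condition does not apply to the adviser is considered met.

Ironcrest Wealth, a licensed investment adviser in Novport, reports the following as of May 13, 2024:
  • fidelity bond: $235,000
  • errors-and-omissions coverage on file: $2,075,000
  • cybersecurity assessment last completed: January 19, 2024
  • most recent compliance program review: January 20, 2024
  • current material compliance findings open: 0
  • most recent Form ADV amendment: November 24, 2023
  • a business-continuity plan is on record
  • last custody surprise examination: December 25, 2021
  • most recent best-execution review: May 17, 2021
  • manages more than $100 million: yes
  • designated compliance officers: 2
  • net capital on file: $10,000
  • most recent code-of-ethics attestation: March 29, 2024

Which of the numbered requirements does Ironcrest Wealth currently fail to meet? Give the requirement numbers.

2, 3, 7, 8, 12

1. material compliance findings open 0 ≤ 0 → met
2. custody surprise examination 870 days ago vs limit 730 → not met
3. errors-and-omissions coverage $2,075,000 < $2,175,000 → not met
4. designated compliance officers 2 ≥ 2 → met
5. cybersecurity assessment 115 days ago vs limit 120 → met
6. compliance program review 114 days ago vs limit 120 → met
7. condition 'manages more than $100 million' holds; net capital $10,000 < $25,000 → not met
8. code-of-ethics attestation 45 days ago vs limit 30 → not met
9. Form ADV amendment 171 days ago vs limit 180 → met
10. fidelity bond $235,000 ≥ $225,000 → met
11. business-continuity plan present → met
12. best-execution review 1092 days ago vs limit 730 → not met
Not met: 2, 3, 7, 8, 12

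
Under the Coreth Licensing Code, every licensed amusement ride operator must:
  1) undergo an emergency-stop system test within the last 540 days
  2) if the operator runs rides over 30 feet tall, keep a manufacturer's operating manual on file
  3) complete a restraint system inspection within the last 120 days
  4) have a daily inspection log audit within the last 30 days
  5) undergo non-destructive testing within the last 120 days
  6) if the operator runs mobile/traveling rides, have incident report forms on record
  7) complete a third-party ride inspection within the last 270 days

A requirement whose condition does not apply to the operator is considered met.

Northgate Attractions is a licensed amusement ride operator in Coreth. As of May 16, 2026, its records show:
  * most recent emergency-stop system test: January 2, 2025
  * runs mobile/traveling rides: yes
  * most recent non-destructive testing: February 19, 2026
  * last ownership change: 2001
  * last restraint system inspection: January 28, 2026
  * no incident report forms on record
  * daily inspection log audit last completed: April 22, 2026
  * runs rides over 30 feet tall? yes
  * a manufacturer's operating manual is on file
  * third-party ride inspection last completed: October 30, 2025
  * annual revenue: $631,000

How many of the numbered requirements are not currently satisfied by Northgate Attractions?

1. emergency-stop system test 499 days ago vs limit 540 → met
2. condition 'runs rides over 30 feet tall' holds; manufacturer's operating manual present → met
3. restraint system inspection 108 days ago vs limit 120 → met
4. daily inspection log audit 24 days ago vs limit 30 → met
5. non-destructive testing 86 days ago vs limit 120 → met
6. condition 'runs mobile/traveling rides' holds; incident report forms absent → not met
7. third-party ride inspection 198 days ago vs limit 270 → met
Not met: 1 of 7

1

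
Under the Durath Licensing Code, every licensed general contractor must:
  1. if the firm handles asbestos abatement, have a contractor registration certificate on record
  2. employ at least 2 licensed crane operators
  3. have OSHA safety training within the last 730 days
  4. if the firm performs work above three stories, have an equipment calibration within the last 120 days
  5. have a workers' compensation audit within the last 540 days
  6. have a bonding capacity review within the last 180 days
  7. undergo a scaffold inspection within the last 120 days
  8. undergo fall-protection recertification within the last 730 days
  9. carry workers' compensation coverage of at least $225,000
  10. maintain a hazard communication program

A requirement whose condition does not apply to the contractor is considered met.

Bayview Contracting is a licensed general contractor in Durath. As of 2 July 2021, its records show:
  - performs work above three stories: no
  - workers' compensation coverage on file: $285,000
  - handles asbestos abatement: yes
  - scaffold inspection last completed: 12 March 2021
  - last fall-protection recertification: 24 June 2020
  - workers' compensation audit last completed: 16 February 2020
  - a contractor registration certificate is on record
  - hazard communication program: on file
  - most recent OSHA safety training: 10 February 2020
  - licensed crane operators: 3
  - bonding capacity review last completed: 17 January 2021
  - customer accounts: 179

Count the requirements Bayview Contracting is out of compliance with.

0

1. condition 'handles asbestos abatement' holds; contractor registration certificate present → met
2. licensed crane operators 3 ≥ 2 → met
3. OSHA safety training 508 days ago vs limit 730 → met
4. condition 'performs work above three stories' does not hold → requirement n/a → met
5. workers' compensation audit 502 days ago vs limit 540 → met
6. bonding capacity review 166 days ago vs limit 180 → met
7. scaffold inspection 112 days ago vs limit 120 → met
8. fall-protection recertification 373 days ago vs limit 730 → met
9. workers' compensation coverage $285,000 ≥ $225,000 → met
10. hazard communication program present → met
Not met: 0 of 10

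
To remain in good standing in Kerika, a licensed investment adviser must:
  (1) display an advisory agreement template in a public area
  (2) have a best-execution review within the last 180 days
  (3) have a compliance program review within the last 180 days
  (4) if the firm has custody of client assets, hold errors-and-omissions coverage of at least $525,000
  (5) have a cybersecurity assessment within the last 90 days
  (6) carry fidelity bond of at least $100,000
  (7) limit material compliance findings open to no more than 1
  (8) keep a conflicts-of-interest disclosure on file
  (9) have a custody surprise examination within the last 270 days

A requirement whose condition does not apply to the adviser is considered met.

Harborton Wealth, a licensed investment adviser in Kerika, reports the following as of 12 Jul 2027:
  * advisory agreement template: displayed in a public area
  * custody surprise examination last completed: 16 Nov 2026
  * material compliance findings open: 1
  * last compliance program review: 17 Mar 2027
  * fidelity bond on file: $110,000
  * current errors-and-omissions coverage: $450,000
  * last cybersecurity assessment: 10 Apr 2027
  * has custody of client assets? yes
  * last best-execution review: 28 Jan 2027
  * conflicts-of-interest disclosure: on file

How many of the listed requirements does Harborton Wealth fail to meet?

1. advisory agreement template present → met
2. best-execution review 165 days ago vs limit 180 → met
3. compliance program review 117 days ago vs limit 180 → met
4. condition 'has custody of client assets' holds; errors-and-omissions coverage $450,000 < $525,000 → not met
5. cybersecurity assessment 93 days ago vs limit 90 → not met
6. fidelity bond $110,000 ≥ $100,000 → met
7. material compliance findings open 1 ≤ 1 → met
8. conflicts-of-interest disclosure present → met
9. custody surprise examination 238 days ago vs limit 270 → met
Not met: 2 of 9

2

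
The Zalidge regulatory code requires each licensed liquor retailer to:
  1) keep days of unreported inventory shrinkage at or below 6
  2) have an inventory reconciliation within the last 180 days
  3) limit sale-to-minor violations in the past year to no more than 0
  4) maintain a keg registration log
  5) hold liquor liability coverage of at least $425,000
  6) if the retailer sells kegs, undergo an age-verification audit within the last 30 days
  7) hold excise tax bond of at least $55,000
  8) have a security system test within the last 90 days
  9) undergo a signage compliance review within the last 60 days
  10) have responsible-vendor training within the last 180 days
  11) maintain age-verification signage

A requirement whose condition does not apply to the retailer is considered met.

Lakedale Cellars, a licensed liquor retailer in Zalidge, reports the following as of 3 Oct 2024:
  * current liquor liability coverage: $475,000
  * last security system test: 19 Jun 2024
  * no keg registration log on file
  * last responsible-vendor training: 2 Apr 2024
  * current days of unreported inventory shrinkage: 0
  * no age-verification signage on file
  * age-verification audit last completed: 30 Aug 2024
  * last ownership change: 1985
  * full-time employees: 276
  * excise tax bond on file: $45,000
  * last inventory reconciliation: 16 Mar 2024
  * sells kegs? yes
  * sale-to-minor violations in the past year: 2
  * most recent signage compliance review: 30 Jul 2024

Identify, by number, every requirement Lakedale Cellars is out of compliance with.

1. days of unreported inventory shrinkage 0 ≤ 6 → met
2. inventory reconciliation 201 days ago vs limit 180 → not met
3. sale-to-minor violations in the past year 2 > 0 → not met
4. keg registration log absent → not met
5. liquor liability coverage $475,000 ≥ $425,000 → met
6. condition 'sells kegs' holds; age-verification audit 34 days ago vs limit 30 → not met
7. excise tax bond $45,000 < $55,000 → not met
8. security system test 106 days ago vs limit 90 → not met
9. signage compliance review 65 days ago vs limit 60 → not met
10. responsible-vendor training 184 days ago vs limit 180 → not met
11. age-verification signage absent → not met
Not met: 2, 3, 4, 6, 7, 8, 9, 10, 11

2, 3, 4, 6, 7, 8, 9, 10, 11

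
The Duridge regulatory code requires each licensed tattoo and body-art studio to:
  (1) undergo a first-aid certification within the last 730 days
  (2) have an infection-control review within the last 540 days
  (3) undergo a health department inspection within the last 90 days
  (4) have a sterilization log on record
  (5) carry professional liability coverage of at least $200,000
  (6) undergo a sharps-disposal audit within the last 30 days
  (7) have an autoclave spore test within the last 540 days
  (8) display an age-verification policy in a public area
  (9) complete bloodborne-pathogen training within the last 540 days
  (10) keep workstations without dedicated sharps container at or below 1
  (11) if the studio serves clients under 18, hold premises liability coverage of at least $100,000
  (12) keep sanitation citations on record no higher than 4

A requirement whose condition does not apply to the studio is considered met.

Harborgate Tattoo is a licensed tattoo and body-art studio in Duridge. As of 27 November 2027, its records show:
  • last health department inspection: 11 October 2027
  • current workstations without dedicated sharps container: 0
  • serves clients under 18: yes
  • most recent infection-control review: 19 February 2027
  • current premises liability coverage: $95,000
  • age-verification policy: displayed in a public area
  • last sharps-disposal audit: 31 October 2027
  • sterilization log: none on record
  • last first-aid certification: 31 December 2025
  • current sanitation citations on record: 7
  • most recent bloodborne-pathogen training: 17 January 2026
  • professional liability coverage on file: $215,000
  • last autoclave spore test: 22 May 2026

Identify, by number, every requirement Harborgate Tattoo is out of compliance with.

1. first-aid certification 696 days ago vs limit 730 → met
2. infection-control review 281 days ago vs limit 540 → met
3. health department inspection 47 days ago vs limit 90 → met
4. sterilization log absent → not met
5. professional liability coverage $215,000 ≥ $200,000 → met
6. sharps-disposal audit 27 days ago vs limit 30 → met
7. autoclave spore test 554 days ago vs limit 540 → not met
8. age-verification policy present → met
9. bloodborne-pathogen training 679 days ago vs limit 540 → not met
10. workstations without dedicated sharps container 0 ≤ 1 → met
11. condition 'serves clients under 18' holds; premises liability coverage $95,000 < $100,000 → not met
12. sanitation citations on record 7 > 4 → not met
Not met: 4, 7, 9, 11, 12

4, 7, 9, 11, 12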